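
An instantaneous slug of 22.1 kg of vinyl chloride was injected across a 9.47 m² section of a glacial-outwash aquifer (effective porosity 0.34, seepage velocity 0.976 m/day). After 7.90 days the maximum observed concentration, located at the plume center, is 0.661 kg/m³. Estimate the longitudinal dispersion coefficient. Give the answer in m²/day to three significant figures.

1.09 m²/day

At the plume center C_max = M/(n_e·A·√(4πDt)), so D = M²/(4πt·(n_e·A·C_max)²).
n_e·A·C_max = 0.34 × 9.47 × 0.661 = 2.128 kg/m.
D = 22.1²/(4π × 7.90 × 2.128²) = 1.09 m²/day.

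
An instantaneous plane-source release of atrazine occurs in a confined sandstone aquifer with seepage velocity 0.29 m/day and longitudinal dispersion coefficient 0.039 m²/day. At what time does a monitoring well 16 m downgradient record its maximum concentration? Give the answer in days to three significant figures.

For the 1D instantaneous-source solution, setting ∂C/∂t = 0 at fixed x gives v²t² + 2Dt − x² = 0, so t = (√(D² + v²x²) − D)/v².
√(D² + v²x²) = √(0.039² + 0.29² × 16²) = 4.640; v² = 0.0841.
t = (4.640 − 0.039)/0.0841 = 54.7 days (vs. the pure-advection estimate x/v = 55.2 d).

54.7 days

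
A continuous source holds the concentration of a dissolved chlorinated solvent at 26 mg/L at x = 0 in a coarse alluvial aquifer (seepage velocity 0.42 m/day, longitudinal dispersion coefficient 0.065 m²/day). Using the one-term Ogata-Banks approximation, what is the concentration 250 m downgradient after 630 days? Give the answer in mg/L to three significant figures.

24.6 mg/L

For a continuous step input, C/C₀ ≈ ½·erfc((x−vt)/(2√(Dt))).
vt = 0.42 × 630 = 264.6 m and 2√(Dt) = 2√(0.065 × 630) = 12.80 m.
Argument (x−vt)/(2√(Dt)) = (250 − 264.6)/12.80 = -1.141; ½·erfc(-1.141) = 0.9467.
C = 26 × 0.9467 = 24.6 mg/L.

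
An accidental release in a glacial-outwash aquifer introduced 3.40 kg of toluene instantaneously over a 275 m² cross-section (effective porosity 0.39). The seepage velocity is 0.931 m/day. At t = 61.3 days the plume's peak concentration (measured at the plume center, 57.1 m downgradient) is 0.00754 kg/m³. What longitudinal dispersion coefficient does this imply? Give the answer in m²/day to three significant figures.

At the plume center C_max = M/(n_e·A·√(4πDt)), so D = M²/(4πt·(n_e·A·C_max)²).
n_e·A·C_max = 0.39 × 275 × 0.00754 = 0.8087 kg/m.
D = 3.40²/(4π × 61.3 × 0.8087²) = 0.0229 m²/day.

0.0229 m²/day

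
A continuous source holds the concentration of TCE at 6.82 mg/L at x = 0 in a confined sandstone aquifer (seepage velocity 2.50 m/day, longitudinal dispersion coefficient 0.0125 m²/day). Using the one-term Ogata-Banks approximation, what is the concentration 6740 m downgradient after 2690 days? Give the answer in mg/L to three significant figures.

0.230 mg/L

For a continuous step input, C/C₀ ≈ ½·erfc((x−vt)/(2√(Dt))).
vt = 2.50 × 2690 = 6725 m and 2√(Dt) = 2√(0.0125 × 2690) = 11.60 m.
Argument (x−vt)/(2√(Dt)) = (6740 − 6725)/11.60 = 1.293; ½·erfc(1.293) = 0.03373.
C = 6.82 × 0.03373 = 0.230 mg/L.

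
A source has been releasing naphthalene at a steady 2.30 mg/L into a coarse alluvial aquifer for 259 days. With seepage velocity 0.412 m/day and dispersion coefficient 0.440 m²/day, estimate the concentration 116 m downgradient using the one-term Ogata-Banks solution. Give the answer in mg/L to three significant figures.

For a continuous step input, C/C₀ ≈ ½·erfc((x−vt)/(2√(Dt))).
vt = 0.412 × 259 = 106.708 m and 2√(Dt) = 2√(0.440 × 259) = 21.35 m.
Argument (x−vt)/(2√(Dt)) = (116 − 106.708)/21.35 = 0.4352; ½·erfc(0.4352) = 0.2691.
C = 2.30 × 0.2691 = 0.619 mg/L.

0.619 mg/L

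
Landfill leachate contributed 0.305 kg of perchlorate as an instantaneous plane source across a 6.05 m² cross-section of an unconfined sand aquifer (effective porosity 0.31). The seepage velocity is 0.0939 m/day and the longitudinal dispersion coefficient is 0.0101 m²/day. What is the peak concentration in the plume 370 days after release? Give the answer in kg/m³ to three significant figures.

The peak of an instantaneous 1D plume sits at x = vt; there the Gaussian factor is 1 and C_max = M/(n_e·A·√(4πDt)), where n_e·A is the pore area the mass is dissolved in.
√(4πDt) = √(4π × 0.0101 × 370) = 6.853 m, so C_max = 0.305/(0.31 × 6.05 × 6.853) = 0.0237 kg/m³.

0.0237 kg/m³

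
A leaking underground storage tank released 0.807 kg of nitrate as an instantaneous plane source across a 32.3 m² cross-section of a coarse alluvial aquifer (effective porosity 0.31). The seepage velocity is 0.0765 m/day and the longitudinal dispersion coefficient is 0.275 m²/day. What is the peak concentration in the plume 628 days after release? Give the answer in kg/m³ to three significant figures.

0.00173 kg/m³

The peak of an instantaneous 1D plume sits at x = vt; there the Gaussian factor is 1 and C_max = M/(n_e·A·√(4πDt)), where n_e·A is the pore area the mass is dissolved in.
√(4πDt) = √(4π × 0.275 × 628) = 46.59 m, so C_max = 0.807/(0.31 × 32.3 × 46.59) = 0.00173 kg/m³.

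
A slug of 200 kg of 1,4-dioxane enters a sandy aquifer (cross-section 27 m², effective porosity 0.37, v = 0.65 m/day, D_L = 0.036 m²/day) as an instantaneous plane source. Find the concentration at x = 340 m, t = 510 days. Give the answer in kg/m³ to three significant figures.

0.493 kg/m³

For an instantaneous plane source, C(x,t) = M/(n_e·A·√(4πDt)) · exp(−(x−vt)²/(4Dt)), with n_e·A the pore (flow) area.
Plume center vt = 0.65 × 510 = 331.5 m, so the well at 340 m is 8.5 m downgradient of the peak.
√(4πDt) = 15.19 m, giving peak height M/(n_e·A·√(4πDt)) = 200/(0.37 × 27 × 15.19) = 1.318 kg/m³.
(x−vt)²/(4Dt) = (8.5)²/(4 × 0.036 × 510) = 0.9838; exp(−0.9838) = 0.3739.
C = 1.318 × 0.3739 = 0.493 kg/m³.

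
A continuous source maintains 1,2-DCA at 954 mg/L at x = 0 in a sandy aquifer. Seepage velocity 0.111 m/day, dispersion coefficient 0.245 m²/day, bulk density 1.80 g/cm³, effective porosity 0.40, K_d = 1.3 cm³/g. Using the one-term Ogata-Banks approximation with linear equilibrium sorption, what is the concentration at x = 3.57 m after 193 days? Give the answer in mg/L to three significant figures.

432 mg/L

Retardation factor R = 1 + ρ_b·K_d/n = 1 + 1.80 × 1.3/0.40 = 6.850.
Sorption retards both mechanisms: v_R = v/R = 0.01620 m/day, D_R = D/R = 0.03577 m²/day.
v_R·t = 0.01620 × 193 = 3.1266 m; 2√(D_R t) = 5.255 m; argument = (3.57 − 3.1266)/5.255 = 0.08438.
C = C₀ × ½·erfc(0.08438) = 954 × 0.4525 = 432 mg/L.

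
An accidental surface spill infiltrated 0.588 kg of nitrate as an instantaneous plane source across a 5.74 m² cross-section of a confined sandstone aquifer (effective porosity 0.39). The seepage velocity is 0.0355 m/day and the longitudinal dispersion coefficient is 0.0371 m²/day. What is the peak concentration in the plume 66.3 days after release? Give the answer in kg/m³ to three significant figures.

0.0472 kg/m³

The peak of an instantaneous 1D plume sits at x = vt; there the Gaussian factor is 1 and C_max = M/(n_e·A·√(4πDt)), where n_e·A is the pore area the mass is dissolved in.
√(4πDt) = √(4π × 0.0371 × 66.3) = 5.560 m, so C_max = 0.588/(0.39 × 5.74 × 5.560) = 0.0472 kg/m³.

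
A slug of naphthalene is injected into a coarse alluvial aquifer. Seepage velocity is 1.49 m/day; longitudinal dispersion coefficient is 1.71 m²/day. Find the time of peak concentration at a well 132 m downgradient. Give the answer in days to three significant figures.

For the 1D instantaneous-source solution, setting ∂C/∂t = 0 at fixed x gives v²t² + 2Dt − x² = 0, so t = (√(D² + v²x²) − D)/v².
√(D² + v²x²) = √(1.71² + 1.49² × 132²) = 196.7; v² = 2.2201.
t = (196.7 − 1.71)/2.2201 = 87.8 days (vs. the pure-advection estimate x/v = 88.6 d).

87.8 days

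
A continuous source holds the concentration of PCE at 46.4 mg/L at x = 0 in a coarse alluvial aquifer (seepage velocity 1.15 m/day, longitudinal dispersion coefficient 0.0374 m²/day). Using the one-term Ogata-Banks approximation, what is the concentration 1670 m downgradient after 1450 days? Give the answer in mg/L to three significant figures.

For a continuous step input, C/C₀ ≈ ½·erfc((x−vt)/(2√(Dt))).
vt = 1.15 × 1450 = 1667.5 m and 2√(Dt) = 2√(0.0374 × 1450) = 14.73 m.
Argument (x−vt)/(2√(Dt)) = (1670 − 1667.5)/14.73 = 0.1697; ½·erfc(0.1697) = 0.4052.
C = 46.4 × 0.4052 = 18.8 mg/L.

18.8 mg/L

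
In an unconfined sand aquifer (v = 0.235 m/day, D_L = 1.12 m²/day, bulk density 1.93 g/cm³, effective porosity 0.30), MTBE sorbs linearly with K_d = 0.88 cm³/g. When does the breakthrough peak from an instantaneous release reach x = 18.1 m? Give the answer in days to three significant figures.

Retardation factor R = 1 + ρ_b·K_d/n = 1 + 1.93 × 0.88/0.30 = 6.661.
Sorption retards both mechanisms: v_R = v/R = 0.03528 m/day, D_R = D/R = 0.1681 m²/day.
Peak time from v_R²t² + 2D_R t − x² = 0: t = (√(D_R² + v_R²x²) − D_R)/v_R².
√(D_R² + v_R²x²) = √(0.1681² + 0.03528² × 18.1²) = 0.6603; v_R² = 0.001245.
t = (0.6603 − 0.1681)/0.001245 = 395 days.

395 days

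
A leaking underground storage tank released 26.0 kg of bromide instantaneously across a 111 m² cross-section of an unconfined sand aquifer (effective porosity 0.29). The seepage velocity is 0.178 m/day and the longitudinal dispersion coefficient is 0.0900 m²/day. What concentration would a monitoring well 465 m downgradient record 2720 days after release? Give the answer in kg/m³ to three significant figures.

0.0100 kg/m³

For an instantaneous plane source, C(x,t) = M/(n_e·A·√(4πDt)) · exp(−(x−vt)²/(4Dt)), with n_e·A the pore (flow) area.
Plume center vt = 0.178 × 2720 = 484.16 m, so the well at 465 m is 19.16 m upgradient of the peak.
√(4πDt) = 55.46 m, giving peak height M/(n_e·A·√(4πDt)) = 26.0/(0.29 × 111 × 55.46) = 0.01456 kg/m³.
(x−vt)²/(4Dt) = (-19.16)²/(4 × 0.0900 × 2720) = 0.3749; exp(−0.3749) = 0.6874.
C = 0.01456 × 0.6874 = 0.0100 kg/m³.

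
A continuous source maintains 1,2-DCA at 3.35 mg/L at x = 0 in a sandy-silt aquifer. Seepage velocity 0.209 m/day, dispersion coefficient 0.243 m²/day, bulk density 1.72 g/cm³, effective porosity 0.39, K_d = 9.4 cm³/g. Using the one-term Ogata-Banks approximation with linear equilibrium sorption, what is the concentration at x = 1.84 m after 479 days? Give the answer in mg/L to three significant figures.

Retardation factor R = 1 + ρ_b·K_d/n = 1 + 1.72 × 9.4/0.39 = 42.46.
Sorption retards both mechanisms: v_R = v/R = 0.004922 m/day, D_R = D/R = 0.005723 m²/day.
v_R·t = 0.004922 × 479 = 2.357638 m; 2√(D_R t) = 3.311 m; argument = (1.84 − 2.357638)/3.311 = -0.1563.
C = C₀ × ½·erfc(-0.1563) = 3.35 × 0.5875 = 1.97 mg/L.

1.97 mg/L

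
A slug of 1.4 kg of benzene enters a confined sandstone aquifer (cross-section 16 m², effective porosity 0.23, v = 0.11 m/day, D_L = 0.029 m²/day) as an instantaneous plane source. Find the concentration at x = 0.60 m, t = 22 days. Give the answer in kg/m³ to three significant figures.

For an instantaneous plane source, C(x,t) = M/(n_e·A·√(4πDt)) · exp(−(x−vt)²/(4Dt)), with n_e·A the pore (flow) area.
Plume center vt = 0.11 × 22 = 2.42 m, so the well at 0.60 m is 1.82 m upgradient of the peak.
√(4πDt) = 2.831 m, giving peak height M/(n_e·A·√(4πDt)) = 1.4/(0.23 × 16 × 2.831) = 0.1344 kg/m³.
(x−vt)²/(4Dt) = (-1.82)²/(4 × 0.029 × 22) = 1.298; exp(−1.298) = 0.2731.
C = 0.1344 × 0.2731 = 0.0367 kg/m³.

0.0367 kg/m³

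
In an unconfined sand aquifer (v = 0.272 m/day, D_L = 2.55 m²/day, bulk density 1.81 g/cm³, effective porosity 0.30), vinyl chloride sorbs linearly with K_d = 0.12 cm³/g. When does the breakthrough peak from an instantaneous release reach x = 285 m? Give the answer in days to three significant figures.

1750 days

Retardation factor R = 1 + ρ_b·K_d/n = 1 + 1.81 × 0.12/0.30 = 1.724.
Sorption retards both mechanisms: v_R = v/R = 0.1578 m/day, D_R = D/R = 1.479 m²/day.
Peak time from v_R²t² + 2D_R t − x² = 0: t = (√(D_R² + v_R²x²) − D_R)/v_R².
√(D_R² + v_R²x²) = √(1.479² + 0.1578² × 285²) = 45.00; v_R² = 0.02490.
t = (45.00 − 1.479)/0.02490 = 1750 days.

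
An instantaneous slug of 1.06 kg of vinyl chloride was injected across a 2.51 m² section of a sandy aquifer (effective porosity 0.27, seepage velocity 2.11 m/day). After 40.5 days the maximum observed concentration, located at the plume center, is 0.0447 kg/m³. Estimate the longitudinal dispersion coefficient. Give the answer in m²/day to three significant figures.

2.41 m²/day

At the plume center C_max = M/(n_e·A·√(4πDt)), so D = M²/(4πt·(n_e·A·C_max)²).
n_e·A·C_max = 0.27 × 2.51 × 0.0447 = 0.03029 kg/m.
D = 1.06²/(4π × 40.5 × 0.03029²) = 2.41 m²/day.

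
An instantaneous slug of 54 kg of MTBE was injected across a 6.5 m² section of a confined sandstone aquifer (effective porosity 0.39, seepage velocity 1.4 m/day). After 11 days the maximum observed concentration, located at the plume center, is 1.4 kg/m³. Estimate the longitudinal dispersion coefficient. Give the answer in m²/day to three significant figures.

At the plume center C_max = M/(n_e·A·√(4πDt)), so D = M²/(4πt·(n_e·A·C_max)²).
n_e·A·C_max = 0.39 × 6.5 × 1.4 = 3.549 kg/m.
D = 54²/(4π × 11 × 3.549²) = 1.67 m²/day.

1.67 m²/day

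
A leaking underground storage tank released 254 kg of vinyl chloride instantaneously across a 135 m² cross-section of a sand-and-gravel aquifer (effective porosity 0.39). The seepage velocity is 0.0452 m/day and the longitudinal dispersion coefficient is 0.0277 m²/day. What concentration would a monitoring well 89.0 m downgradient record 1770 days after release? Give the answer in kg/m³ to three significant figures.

For an instantaneous plane source, C(x,t) = M/(n_e·A·√(4πDt)) · exp(−(x−vt)²/(4Dt)), with n_e·A the pore (flow) area.
Plume center vt = 0.0452 × 1770 = 80.004 m, so the well at 89.0 m is 8.996 m downgradient of the peak.
√(4πDt) = 24.82 m, giving peak height M/(n_e·A·√(4πDt)) = 254/(0.39 × 135 × 24.82) = 0.1944 kg/m³.
(x−vt)²/(4Dt) = (8.996)²/(4 × 0.0277 × 1770) = 0.4127; exp(−0.4127) = 0.6619.
C = 0.1944 × 0.6619 = 0.129 kg/m³.

0.129 kg/m³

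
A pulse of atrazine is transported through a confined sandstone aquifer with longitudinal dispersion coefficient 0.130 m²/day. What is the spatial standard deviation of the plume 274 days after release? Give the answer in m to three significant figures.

8.44 m

Dispersive spreading gives a Gaussian with σ² = 2Dt; advection only shifts the center.
σ = √(2 × 0.130 × 274) = 8.44 m.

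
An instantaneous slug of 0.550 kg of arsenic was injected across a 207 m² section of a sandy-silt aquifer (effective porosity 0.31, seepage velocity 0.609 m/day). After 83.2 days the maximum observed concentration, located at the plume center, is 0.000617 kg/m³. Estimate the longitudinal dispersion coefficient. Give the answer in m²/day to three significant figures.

At the plume center C_max = M/(n_e·A·√(4πDt)), so D = M²/(4πt·(n_e·A·C_max)²).
n_e·A·C_max = 0.31 × 207 × 0.000617 = 0.03959 kg/m.
D = 0.550²/(4π × 83.2 × 0.03959²) = 0.185 m²/day.

0.185 m²/day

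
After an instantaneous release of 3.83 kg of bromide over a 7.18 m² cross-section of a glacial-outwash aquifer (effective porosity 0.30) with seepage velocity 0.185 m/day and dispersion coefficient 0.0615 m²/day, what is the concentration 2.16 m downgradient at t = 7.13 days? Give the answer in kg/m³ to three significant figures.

For an instantaneous plane source, C(x,t) = M/(n_e·A·√(4πDt)) · exp(−(x−vt)²/(4Dt)), with n_e·A the pore (flow) area.
Plume center vt = 0.185 × 7.13 = 1.31905 m, so the well at 2.16 m is 0.84095 m downgradient of the peak.
√(4πDt) = 2.347 m, giving peak height M/(n_e·A·√(4πDt)) = 3.83/(0.30 × 7.18 × 2.347) = 0.7576 kg/m³.
(x−vt)²/(4Dt) = (0.84095)²/(4 × 0.0615 × 7.13) = 0.4032; exp(−0.4032) = 0.6682.
C = 0.7576 × 0.6682 = 0.506 kg/m³.

0.506 kg/m³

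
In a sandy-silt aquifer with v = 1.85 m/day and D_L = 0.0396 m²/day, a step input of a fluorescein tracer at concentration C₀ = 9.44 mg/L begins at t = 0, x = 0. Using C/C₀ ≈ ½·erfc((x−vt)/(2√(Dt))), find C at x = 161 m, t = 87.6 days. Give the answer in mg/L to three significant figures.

For a continuous step input, C/C₀ ≈ ½·erfc((x−vt)/(2√(Dt))).
vt = 1.85 × 87.6 = 162.06 m and 2√(Dt) = 2√(0.0396 × 87.6) = 3.725 m.
Argument (x−vt)/(2√(Dt)) = (161 − 162.06)/3.725 = -0.2846; ½·erfc(-0.2846) = 0.6563.
C = 9.44 × 0.6563 = 6.20 mg/L.

6.20 mg/L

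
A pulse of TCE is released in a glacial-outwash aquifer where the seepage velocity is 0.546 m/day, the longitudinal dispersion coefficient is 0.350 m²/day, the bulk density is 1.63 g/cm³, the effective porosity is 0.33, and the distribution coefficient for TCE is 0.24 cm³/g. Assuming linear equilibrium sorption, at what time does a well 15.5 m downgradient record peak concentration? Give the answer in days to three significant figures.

59.5 days

Retardation factor R = 1 + ρ_b·K_d/n = 1 + 1.63 × 0.24/0.33 = 2.185.
Sorption retards both mechanisms: v_R = v/R = 0.2499 m/day, D_R = D/R = 0.1602 m²/day.
Peak time from v_R²t² + 2D_R t − x² = 0: t = (√(D_R² + v_R²x²) − D_R)/v_R².
√(D_R² + v_R²x²) = √(0.1602² + 0.2499² × 15.5²) = 3.877; v_R² = 0.06245.
t = (3.877 − 0.1602)/0.06245 = 59.5 days.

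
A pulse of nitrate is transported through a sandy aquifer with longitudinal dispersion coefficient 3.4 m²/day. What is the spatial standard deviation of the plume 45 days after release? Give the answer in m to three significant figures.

17.5 m

Dispersive spreading gives a Gaussian with σ² = 2Dt; advection only shifts the center.
σ = √(2 × 3.4 × 45) = 17.5 m.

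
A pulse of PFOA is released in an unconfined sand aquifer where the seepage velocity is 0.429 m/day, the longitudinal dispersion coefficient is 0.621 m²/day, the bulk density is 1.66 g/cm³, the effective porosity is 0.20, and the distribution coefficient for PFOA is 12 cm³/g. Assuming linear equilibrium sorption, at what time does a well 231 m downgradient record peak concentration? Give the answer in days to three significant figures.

53800 days

Retardation factor R = 1 + ρ_b·K_d/n = 1 + 1.66 × 12/0.20 = 100.6.
Sorption retards both mechanisms: v_R = v/R = 0.004264 m/day, D_R = D/R = 0.006173 m²/day.
Peak time from v_R²t² + 2D_R t − x² = 0: t = (√(D_R² + v_R²x²) − D_R)/v_R².
√(D_R² + v_R²x²) = √(0.006173² + 0.004264² × 231²) = 0.9850; v_R² = 1.818e-05.
t = (0.9850 − 0.006173)/1.818e-05 = 53800 days.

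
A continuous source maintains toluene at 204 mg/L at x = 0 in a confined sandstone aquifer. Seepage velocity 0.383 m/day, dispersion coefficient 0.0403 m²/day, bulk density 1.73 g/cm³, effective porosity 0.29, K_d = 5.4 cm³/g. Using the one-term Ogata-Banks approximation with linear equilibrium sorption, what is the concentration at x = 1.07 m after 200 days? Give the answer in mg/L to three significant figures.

Retardation factor R = 1 + ρ_b·K_d/n = 1 + 1.73 × 5.4/0.29 = 33.21.
Sorption retards both mechanisms: v_R = v/R = 0.01153 m/day, D_R = D/R = 0.001213 m²/day.
v_R·t = 0.01153 × 200 = 2.306 m; 2√(D_R t) = 0.9851 m; argument = (1.07 − 2.306)/0.9851 = -1.255.
C = C₀ × ½·erfc(-1.255) = 204 × 0.9620 = 196 mg/L.

196 mg/L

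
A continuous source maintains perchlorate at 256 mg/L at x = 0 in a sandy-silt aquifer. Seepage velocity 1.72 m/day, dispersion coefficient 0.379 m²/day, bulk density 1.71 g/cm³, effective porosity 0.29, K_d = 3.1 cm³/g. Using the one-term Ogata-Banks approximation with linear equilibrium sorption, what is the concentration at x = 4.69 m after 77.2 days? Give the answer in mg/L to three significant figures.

Retardation factor R = 1 + ρ_b·K_d/n = 1 + 1.71 × 3.1/0.29 = 19.28.
Sorption retards both mechanisms: v_R = v/R = 0.08921 m/day, D_R = D/R = 0.01966 m²/day.
v_R·t = 0.08921 × 77.2 = 6.887012 m; 2√(D_R t) = 2.464 m; argument = (4.69 − 6.887012)/2.464 = -0.8916.
C = C₀ × ½·erfc(-0.8916) = 256 × 0.8963 = 229 mg/L.

229 mg/L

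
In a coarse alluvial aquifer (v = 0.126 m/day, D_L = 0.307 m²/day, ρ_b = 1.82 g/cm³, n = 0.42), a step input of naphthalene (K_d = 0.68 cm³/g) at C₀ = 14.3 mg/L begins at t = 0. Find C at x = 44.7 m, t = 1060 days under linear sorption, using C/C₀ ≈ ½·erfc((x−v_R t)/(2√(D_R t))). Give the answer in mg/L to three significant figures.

2.84 mg/L

Retardation factor R = 1 + ρ_b·K_d/n = 1 + 1.82 × 0.68/0.42 = 3.947.
Sorption retards both mechanisms: v_R = v/R = 0.03192 m/day, D_R = D/R = 0.07778 m²/day.
v_R·t = 0.03192 × 1060 = 33.8352 m; 2√(D_R t) = 18.16 m; argument = (44.7 − 33.8352)/18.16 = 0.5983.
C = C₀ × ½·erfc(0.5983) = 14.3 × 0.1987 = 2.84 mg/L.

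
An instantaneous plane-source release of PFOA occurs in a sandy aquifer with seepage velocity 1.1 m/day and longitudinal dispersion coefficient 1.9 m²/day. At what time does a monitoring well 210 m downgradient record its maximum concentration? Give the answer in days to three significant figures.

For the 1D instantaneous-source solution, setting ∂C/∂t = 0 at fixed x gives v²t² + 2Dt − x² = 0, so t = (√(D² + v²x²) − D)/v².
√(D² + v²x²) = √(1.9² + 1.1² × 210²) = 231.0; v² = 1.21.
t = (231.0 − 1.9)/1.21 = 189 days (vs. the pure-advection estimate x/v = 191 d).

189 days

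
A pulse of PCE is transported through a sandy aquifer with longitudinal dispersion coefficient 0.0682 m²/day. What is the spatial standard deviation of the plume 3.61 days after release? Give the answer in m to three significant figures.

Dispersive spreading gives a Gaussian with σ² = 2Dt; advection only shifts the center.
σ = √(2 × 0.0682 × 3.61) = 0.702 m.

0.702 m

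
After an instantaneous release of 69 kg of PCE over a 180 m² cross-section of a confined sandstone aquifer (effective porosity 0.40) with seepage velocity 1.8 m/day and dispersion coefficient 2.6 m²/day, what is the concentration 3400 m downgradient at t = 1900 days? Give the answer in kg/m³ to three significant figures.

For an instantaneous plane source, C(x,t) = M/(n_e·A·√(4πDt)) · exp(−(x−vt)²/(4Dt)), with n_e·A the pore (flow) area.
Plume center vt = 1.8 × 1900 = 3420 m, so the well at 3400 m is 20 m upgradient of the peak.
√(4πDt) = 249.2 m, giving peak height M/(n_e·A·√(4πDt)) = 69/(0.40 × 180 × 249.2) = 0.003846 kg/m³.
(x−vt)²/(4Dt) = (-20)²/(4 × 2.6 × 1900) = 0.02024; exp(−0.02024) = 0.9800.
C = 0.003846 × 0.9800 = 0.00377 kg/m³.

0.00377 kg/m³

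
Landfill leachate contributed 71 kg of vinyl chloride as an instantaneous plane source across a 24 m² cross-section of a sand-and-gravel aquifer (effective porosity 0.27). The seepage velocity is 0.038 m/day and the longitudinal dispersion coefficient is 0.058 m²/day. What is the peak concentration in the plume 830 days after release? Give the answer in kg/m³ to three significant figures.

The peak of an instantaneous 1D plume sits at x = vt; there the Gaussian factor is 1 and C_max = M/(n_e·A·√(4πDt)), where n_e·A is the pore area the mass is dissolved in.
√(4πDt) = √(4π × 0.058 × 830) = 24.60 m, so C_max = 71/(0.27 × 24 × 24.60) = 0.445 kg/m³.

0.445 kg/m³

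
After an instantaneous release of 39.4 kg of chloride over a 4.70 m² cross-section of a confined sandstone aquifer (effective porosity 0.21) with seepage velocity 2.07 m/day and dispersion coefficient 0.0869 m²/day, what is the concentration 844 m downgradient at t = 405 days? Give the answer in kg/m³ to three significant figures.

1.51 kg/m³

For an instantaneous plane source, C(x,t) = M/(n_e·A·√(4πDt)) · exp(−(x−vt)²/(4Dt)), with n_e·A the pore (flow) area.
Plume center vt = 2.07 × 405 = 838.35 m, so the well at 844 m is 5.65 m downgradient of the peak.
√(4πDt) = 21.03 m, giving peak height M/(n_e·A·√(4πDt)) = 39.4/(0.21 × 4.70 × 21.03) = 1.898 kg/m³.
(x−vt)²/(4Dt) = (5.65)²/(4 × 0.0869 × 405) = 0.2268; exp(−0.2268) = 0.7971.
C = 1.898 × 0.7971 = 1.51 kg/m³.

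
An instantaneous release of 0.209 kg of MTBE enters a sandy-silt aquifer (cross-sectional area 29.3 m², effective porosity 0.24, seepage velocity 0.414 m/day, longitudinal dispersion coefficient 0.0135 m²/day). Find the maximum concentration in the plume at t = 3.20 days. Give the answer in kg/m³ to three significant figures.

The peak of an instantaneous 1D plume sits at x = vt; there the Gaussian factor is 1 and C_max = M/(n_e·A·√(4πDt)), where n_e·A is the pore area the mass is dissolved in.
√(4πDt) = √(4π × 0.0135 × 3.20) = 0.7368 m, so C_max = 0.209/(0.24 × 29.3 × 0.7368) = 0.0403 kg/m³.

0.0403 kg/m³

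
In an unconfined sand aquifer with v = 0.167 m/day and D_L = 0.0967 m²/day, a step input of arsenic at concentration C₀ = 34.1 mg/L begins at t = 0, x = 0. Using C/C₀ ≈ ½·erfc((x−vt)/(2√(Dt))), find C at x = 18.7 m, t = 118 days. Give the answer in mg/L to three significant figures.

19.9 mg/L

For a continuous step input, C/C₀ ≈ ½·erfc((x−vt)/(2√(Dt))).
vt = 0.167 × 118 = 19.706 m and 2√(Dt) = 2√(0.0967 × 118) = 6.756 m.
Argument (x−vt)/(2√(Dt)) = (18.7 − 19.706)/6.756 = -0.1489; ½·erfc(-0.1489) = 0.5834.
C = 34.1 × 0.5834 = 19.9 mg/L.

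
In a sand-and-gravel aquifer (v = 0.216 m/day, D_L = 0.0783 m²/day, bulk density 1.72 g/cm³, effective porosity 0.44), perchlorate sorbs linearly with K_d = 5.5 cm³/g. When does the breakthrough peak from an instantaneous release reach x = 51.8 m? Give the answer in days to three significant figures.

5360 days

Retardation factor R = 1 + ρ_b·K_d/n = 1 + 1.72 × 5.5/0.44 = 22.50.
Sorption retards both mechanisms: v_R = v/R = 0.009600 m/day, D_R = D/R = 0.003480 m²/day.
Peak time from v_R²t² + 2D_R t − x² = 0: t = (√(D_R² + v_R²x²) − D_R)/v_R².
√(D_R² + v_R²x²) = √(0.003480² + 0.009600² × 51.8²) = 0.4973; v_R² = 9.216e-05.
t = (0.4973 − 0.003480)/9.216e-05 = 5360 days.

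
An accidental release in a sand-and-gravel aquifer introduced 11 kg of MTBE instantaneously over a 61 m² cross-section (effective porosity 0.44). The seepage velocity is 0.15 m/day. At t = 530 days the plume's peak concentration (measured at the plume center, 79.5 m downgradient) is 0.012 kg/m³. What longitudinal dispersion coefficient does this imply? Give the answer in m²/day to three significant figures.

At the plume center C_max = M/(n_e·A·√(4πDt)), so D = M²/(4πt·(n_e·A·C_max)²).
n_e·A·C_max = 0.44 × 61 × 0.012 = 0.3221 kg/m.
D = 11²/(4π × 530 × 0.3221²) = 0.175 m²/day.

0.175 m²/day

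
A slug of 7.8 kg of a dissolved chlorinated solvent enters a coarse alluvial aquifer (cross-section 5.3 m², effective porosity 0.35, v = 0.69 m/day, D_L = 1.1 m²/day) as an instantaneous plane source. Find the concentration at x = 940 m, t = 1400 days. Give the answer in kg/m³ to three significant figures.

0.0271 kg/m³

For an instantaneous plane source, C(x,t) = M/(n_e·A·√(4πDt)) · exp(−(x−vt)²/(4Dt)), with n_e·A the pore (flow) area.
Plume center vt = 0.69 × 1400 = 966 m, so the well at 940 m is 26 m upgradient of the peak.
√(4πDt) = 139.1 m, giving peak height M/(n_e·A·√(4πDt)) = 7.8/(0.35 × 5.3 × 139.1) = 0.03023 kg/m³.
(x−vt)²/(4Dt) = (-26)²/(4 × 1.1 × 1400) = 0.1097; exp(−0.1097) = 0.8961.
C = 0.03023 × 0.8961 = 0.0271 kg/m³.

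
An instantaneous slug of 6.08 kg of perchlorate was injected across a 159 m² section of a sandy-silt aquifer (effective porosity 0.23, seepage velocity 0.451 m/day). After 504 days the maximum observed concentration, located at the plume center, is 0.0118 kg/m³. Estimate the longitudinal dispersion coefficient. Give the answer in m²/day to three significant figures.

At the plume center C_max = M/(n_e·A·√(4πDt)), so D = M²/(4πt·(n_e·A·C_max)²).
n_e·A·C_max = 0.23 × 159 × 0.0118 = 0.4315 kg/m.
D = 6.08²/(4π × 504 × 0.4315²) = 0.0313 m²/day.

0.0313 m²/day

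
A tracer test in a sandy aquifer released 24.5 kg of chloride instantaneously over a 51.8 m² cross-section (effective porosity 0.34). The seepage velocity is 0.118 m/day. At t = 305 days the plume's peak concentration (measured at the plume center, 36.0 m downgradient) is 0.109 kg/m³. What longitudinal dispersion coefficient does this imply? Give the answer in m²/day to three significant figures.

0.0425 m²/day

At the plume center C_max = M/(n_e·A·√(4πDt)), so D = M²/(4πt·(n_e·A·C_max)²).
n_e·A·C_max = 0.34 × 51.8 × 0.109 = 1.920 kg/m.
D = 24.5²/(4π × 305 × 1.920²) = 0.0425 m²/day.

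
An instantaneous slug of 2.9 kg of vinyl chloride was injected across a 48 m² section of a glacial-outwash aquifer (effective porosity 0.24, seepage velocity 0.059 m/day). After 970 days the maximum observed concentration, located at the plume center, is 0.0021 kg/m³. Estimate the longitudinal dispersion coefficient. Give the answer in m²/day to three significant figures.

At the plume center C_max = M/(n_e·A·√(4πDt)), so D = M²/(4πt·(n_e·A·C_max)²).
n_e·A·C_max = 0.24 × 48 × 0.0021 = 0.02419 kg/m.
D = 2.9²/(4π × 970 × 0.02419²) = 1.18 m²/day.

1.18 m²/day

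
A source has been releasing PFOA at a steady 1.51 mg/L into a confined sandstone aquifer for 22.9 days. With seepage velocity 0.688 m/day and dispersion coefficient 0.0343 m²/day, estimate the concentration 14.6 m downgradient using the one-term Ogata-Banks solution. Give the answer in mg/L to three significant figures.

For a continuous step input, C/C₀ ≈ ½·erfc((x−vt)/(2√(Dt))).
vt = 0.688 × 22.9 = 15.7552 m and 2√(Dt) = 2√(0.0343 × 22.9) = 1.773 m.
Argument (x−vt)/(2√(Dt)) = (14.6 − 15.7552)/1.773 = -0.6516; ½·erfc(-0.6516) = 0.8216.
C = 1.51 × 0.8216 = 1.24 mg/L.

1.24 mg/L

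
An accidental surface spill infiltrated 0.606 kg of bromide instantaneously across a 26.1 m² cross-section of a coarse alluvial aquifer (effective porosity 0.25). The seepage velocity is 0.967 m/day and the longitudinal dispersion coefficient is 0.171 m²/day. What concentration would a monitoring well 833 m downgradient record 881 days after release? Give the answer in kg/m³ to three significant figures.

0.00118 kg/m³

For an instantaneous plane source, C(x,t) = M/(n_e·A·√(4πDt)) · exp(−(x−vt)²/(4Dt)), with n_e·A the pore (flow) area.
Plume center vt = 0.967 × 881 = 851.927 m, so the well at 833 m is 18.927 m upgradient of the peak.
√(4πDt) = 43.51 m, giving peak height M/(n_e·A·√(4πDt)) = 0.606/(0.25 × 26.1 × 43.51) = 0.002135 kg/m³.
(x−vt)²/(4Dt) = (-18.927)²/(4 × 0.171 × 881) = 0.5945; exp(−0.5945) = 0.5518.
C = 0.002135 × 0.5518 = 0.00118 kg/m³.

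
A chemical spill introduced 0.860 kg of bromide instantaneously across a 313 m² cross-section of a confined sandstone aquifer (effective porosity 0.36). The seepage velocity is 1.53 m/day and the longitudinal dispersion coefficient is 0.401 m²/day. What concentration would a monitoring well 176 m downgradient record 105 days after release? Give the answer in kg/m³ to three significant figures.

8.19e-05 kg/m³

For an instantaneous plane source, C(x,t) = M/(n_e·A·√(4πDt)) · exp(−(x−vt)²/(4Dt)), with n_e·A the pore (flow) area.
Plume center vt = 1.53 × 105 = 160.65 m, so the well at 176 m is 15.35 m downgradient of the peak.
√(4πDt) = 23.00 m, giving peak height M/(n_e·A·√(4πDt)) = 0.860/(0.36 × 313 × 23.00) = 0.0003318 kg/m³.
(x−vt)²/(4Dt) = (15.35)²/(4 × 0.401 × 105) = 1.399; exp(−1.399) = 0.2468.
C = 0.0003318 × 0.2468 = 8.19e-05 kg/m³.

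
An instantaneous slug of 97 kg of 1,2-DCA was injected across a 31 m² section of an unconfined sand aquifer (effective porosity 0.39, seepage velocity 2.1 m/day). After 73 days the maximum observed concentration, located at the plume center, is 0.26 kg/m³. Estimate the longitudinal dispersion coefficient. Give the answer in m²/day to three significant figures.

At the plume center C_max = M/(n_e·A·√(4πDt)), so D = M²/(4πt·(n_e·A·C_max)²).
n_e·A·C_max = 0.39 × 31 × 0.26 = 3.143 kg/m.
D = 97²/(4π × 73 × 3.143²) = 1.04 m²/day.

1.04 m²/day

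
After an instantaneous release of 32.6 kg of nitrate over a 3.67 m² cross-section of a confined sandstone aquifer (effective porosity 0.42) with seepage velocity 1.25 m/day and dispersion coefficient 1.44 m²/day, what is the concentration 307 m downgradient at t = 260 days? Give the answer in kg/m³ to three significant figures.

0.248 kg/m³

For an instantaneous plane source, C(x,t) = M/(n_e·A·√(4πDt)) · exp(−(x−vt)²/(4Dt)), with n_e·A the pore (flow) area.
Plume center vt = 1.25 × 260 = 325 m, so the well at 307 m is 18 m upgradient of the peak.
√(4πDt) = 68.59 m, giving peak height M/(n_e·A·√(4πDt)) = 32.6/(0.42 × 3.67 × 68.59) = 0.3083 kg/m³.
(x−vt)²/(4Dt) = (-18)²/(4 × 1.44 × 260) = 0.2163; exp(−0.2163) = 0.8055.
C = 0.3083 × 0.8055 = 0.248 kg/m³.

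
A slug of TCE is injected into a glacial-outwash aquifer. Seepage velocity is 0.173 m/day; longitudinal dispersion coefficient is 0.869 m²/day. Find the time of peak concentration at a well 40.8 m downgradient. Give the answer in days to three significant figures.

209 days

For the 1D instantaneous-source solution, setting ∂C/∂t = 0 at fixed x gives v²t² + 2Dt − x² = 0, so t = (√(D² + v²x²) − D)/v².
√(D² + v²x²) = √(0.869² + 0.173² × 40.8²) = 7.112; v² = 0.029929.
t = (7.112 − 0.869)/0.029929 = 209 days (vs. the pure-advection estimate x/v = 236 d).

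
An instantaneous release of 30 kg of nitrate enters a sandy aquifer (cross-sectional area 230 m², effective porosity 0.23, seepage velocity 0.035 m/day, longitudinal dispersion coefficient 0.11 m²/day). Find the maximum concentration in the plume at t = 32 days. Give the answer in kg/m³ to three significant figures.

0.0853 kg/m³

The peak of an instantaneous 1D plume sits at x = vt; there the Gaussian factor is 1 and C_max = M/(n_e·A·√(4πDt)), where n_e·A is the pore area the mass is dissolved in.
√(4πDt) = √(4π × 0.11 × 32) = 6.651 m, so C_max = 30/(0.23 × 230 × 6.651) = 0.0853 kg/m³.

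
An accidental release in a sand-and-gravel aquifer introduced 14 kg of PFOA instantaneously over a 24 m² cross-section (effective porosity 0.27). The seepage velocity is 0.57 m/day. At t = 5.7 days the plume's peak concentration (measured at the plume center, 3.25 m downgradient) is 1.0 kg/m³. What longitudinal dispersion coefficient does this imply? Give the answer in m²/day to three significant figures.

At the plume center C_max = M/(n_e·A·√(4πDt)), so D = M²/(4πt·(n_e·A·C_max)²).
n_e·A·C_max = 0.27 × 24 × 1.0 = 6.480 kg/m.
D = 14²/(4π × 5.7 × 6.480²) = 0.0652 m²/day.

0.0652 m²/day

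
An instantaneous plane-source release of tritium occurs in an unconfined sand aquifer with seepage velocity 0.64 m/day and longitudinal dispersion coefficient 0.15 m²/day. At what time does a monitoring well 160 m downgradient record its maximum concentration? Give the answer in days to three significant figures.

250 days

For the 1D instantaneous-source solution, setting ∂C/∂t = 0 at fixed x gives v²t² + 2Dt − x² = 0, so t = (√(D² + v²x²) − D)/v².
√(D² + v²x²) = √(0.15² + 0.64² × 160²) = 102.4; v² = 0.4096.
t = (102.4 − 0.15)/0.4096 = 250 days (vs. the pure-advection estimate x/v = 250 d).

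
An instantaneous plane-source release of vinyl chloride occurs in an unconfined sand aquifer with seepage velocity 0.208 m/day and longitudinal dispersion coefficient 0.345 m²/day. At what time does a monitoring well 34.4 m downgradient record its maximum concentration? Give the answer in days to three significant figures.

For the 1D instantaneous-source solution, setting ∂C/∂t = 0 at fixed x gives v²t² + 2Dt − x² = 0, so t = (√(D² + v²x²) − D)/v².
√(D² + v²x²) = √(0.345² + 0.208² × 34.4²) = 7.164; v² = 0.043264.
t = (7.164 − 0.345)/0.043264 = 158 days (vs. the pure-advection estimate x/v = 165 d).

158 days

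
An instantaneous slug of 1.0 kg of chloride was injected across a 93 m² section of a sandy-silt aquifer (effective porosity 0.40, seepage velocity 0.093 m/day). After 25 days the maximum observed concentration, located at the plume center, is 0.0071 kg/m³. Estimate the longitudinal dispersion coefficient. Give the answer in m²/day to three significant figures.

At the plume center C_max = M/(n_e·A·√(4πDt)), so D = M²/(4πt·(n_e·A·C_max)²).
n_e·A·C_max = 0.40 × 93 × 0.0071 = 0.2641 kg/m.
D = 1.0²/(4π × 25 × 0.2641²) = 0.0456 m²/day.

0.0456 m²/day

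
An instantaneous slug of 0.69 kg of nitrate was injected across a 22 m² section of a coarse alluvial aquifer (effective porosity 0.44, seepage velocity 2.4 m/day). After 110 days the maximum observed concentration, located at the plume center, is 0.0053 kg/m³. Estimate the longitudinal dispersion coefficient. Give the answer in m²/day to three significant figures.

0.131 m²/day

At the plume center C_max = M/(n_e·A·√(4πDt)), so D = M²/(4πt·(n_e·A·C_max)²).
n_e·A·C_max = 0.44 × 22 × 0.0053 = 0.05130 kg/m.
D = 0.69²/(4π × 110 × 0.05130²) = 0.131 m²/day.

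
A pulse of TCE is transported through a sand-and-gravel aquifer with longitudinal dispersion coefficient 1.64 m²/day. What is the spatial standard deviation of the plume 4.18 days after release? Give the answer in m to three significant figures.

Dispersive spreading gives a Gaussian with σ² = 2Dt; advection only shifts the center.
σ = √(2 × 1.64 × 4.18) = 3.70 m.

3.70 m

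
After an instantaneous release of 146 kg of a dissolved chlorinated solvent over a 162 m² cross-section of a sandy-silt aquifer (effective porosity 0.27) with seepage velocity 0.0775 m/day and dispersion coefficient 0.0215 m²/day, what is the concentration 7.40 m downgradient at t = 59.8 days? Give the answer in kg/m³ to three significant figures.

0.188 kg/m³

For an instantaneous plane source, C(x,t) = M/(n_e·A·√(4πDt)) · exp(−(x−vt)²/(4Dt)), with n_e·A the pore (flow) area.
Plume center vt = 0.0775 × 59.8 = 4.6345 m, so the well at 7.40 m is 2.7655 m downgradient of the peak.
√(4πDt) = 4.020 m, giving peak height M/(n_e·A·√(4πDt)) = 146/(0.27 × 162 × 4.020) = 0.8303 kg/m³.
(x−vt)²/(4Dt) = (2.7655)²/(4 × 0.0215 × 59.8) = 1.487; exp(−1.487) = 0.2260.
C = 0.8303 × 0.2260 = 0.188 kg/m³.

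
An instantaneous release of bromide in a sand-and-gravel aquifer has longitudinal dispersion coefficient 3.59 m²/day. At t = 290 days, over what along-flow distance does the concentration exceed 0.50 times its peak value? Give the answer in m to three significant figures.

107 m

The plume is Gaussian with σ = √(2Dt) = √(2 × 3.59 × 290) = 45.63 m.
C/C_peak = exp(−Δx²/(2σ²)) = 0.50 ⇒ Δx = σ·√(−2 ln 0.50) = 45.63 × 1.177 = 53.71 m.
Width = 2Δx = 107 m.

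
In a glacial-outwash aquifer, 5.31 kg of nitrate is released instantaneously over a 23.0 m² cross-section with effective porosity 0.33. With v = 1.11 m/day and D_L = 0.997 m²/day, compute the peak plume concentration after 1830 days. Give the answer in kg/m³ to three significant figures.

The peak of an instantaneous 1D plume sits at x = vt; there the Gaussian factor is 1 and C_max = M/(n_e·A·√(4πDt)), where n_e·A is the pore area the mass is dissolved in.
√(4πDt) = √(4π × 0.997 × 1830) = 151.4 m, so C_max = 5.31/(0.33 × 23.0 × 151.4) = 0.00462 kg/m³.

0.00462 kg/m³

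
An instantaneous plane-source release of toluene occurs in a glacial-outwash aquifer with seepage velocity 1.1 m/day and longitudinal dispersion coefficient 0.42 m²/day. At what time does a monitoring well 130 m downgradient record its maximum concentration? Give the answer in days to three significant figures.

118 days

For the 1D instantaneous-source solution, setting ∂C/∂t = 0 at fixed x gives v²t² + 2Dt − x² = 0, so t = (√(D² + v²x²) − D)/v².
√(D² + v²x²) = √(0.42² + 1.1² × 130²) = 143.0; v² = 1.21.
t = (143.0 − 0.42)/1.21 = 118 days (vs. the pure-advection estimate x/v = 118 d).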